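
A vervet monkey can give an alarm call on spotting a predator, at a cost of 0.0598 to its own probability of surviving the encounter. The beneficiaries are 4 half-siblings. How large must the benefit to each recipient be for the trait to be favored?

r to a half-sibling = 1/4 (half-sibs share one parent — one path of length 2: r = (1/2)^2 = 1/4).
Hamilton's rule with n recipients of equal r: n·r·B > C, so B > C/(n·r) = 0.0598/(4·0.25) = 0.0598.

0.0598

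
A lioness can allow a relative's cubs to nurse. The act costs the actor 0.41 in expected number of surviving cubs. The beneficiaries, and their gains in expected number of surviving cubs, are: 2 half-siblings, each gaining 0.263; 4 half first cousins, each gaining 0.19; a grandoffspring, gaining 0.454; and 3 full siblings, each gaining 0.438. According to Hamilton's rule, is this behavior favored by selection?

Yes

Hamilton's rule: the trait is favored when the sum of r·B over every recipient exceeds the actor's cost C.
r to a half-sibling = 1/4 (half-sibs share one parent — one path of length 2: r = (1/2)^2 = 1/4).
r to a half first cousin = 1/16 (half first cousins share one grandparent — one path of length 4: r = (1/2)^4 = 1/16).
r to a grandoffspring = 1/4 (two parent–offspring links: r = (1/2)^2 = 1/4).
r to a full sibling = 0.5 (full sibs share both parents — two paths of length 2: r = 2·(1/2)^2 = 1/2).
Summing one r·B term per recipient: 2·0.25·0.263 + 4·0.0625·0.19 + 1·0.25·0.454 + 3·0.5·0.438 = 0.9495.
0.9495 > 0.41: the indirect benefit exceeds the cost.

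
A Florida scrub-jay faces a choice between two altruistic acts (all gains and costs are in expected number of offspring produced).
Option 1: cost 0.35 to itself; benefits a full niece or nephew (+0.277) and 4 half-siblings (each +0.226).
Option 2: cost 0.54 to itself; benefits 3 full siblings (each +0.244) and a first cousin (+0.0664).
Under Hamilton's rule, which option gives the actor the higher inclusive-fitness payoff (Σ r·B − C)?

Option 1

Option 1: r to a full niece or nephew = 0.25.
Option 1: r to a half-sibling = 0.25.
Option 1: Σ r·B − C = (1·0.25·0.277 + 4·0.25·0.226) − 0.35 = -0.05475.
Option 2: r to a full sibling = 0.5.
Option 2: r to a first cousin = 0.125.
Option 2: Σ r·B − C = (3·0.5·0.244 + 1·0.125·0.0664) − 0.54 = -0.1657.
Option 1 has the higher net inclusive-fitness payoff.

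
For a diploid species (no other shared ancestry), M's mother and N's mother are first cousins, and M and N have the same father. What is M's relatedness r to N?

Relatedness sums over independent paths through distinct common ancestors.
M and N are related in two ways: second cousins through their mothers (r = 1/32) and half-sibs through their shared father (r = 1/4).
r = 1/32 + 1/4 = 9/32 = 0.28125.

0.28125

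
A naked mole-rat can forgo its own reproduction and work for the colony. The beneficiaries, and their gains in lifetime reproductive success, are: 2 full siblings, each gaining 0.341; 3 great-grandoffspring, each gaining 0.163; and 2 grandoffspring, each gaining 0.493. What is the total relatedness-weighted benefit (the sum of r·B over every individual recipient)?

0.648625

r to a full sibling = 1/2 (full sibs share both parents — two paths of length 2: r = 2·(1/2)^2 = 1/2).
r to a great-grandoffspring = 0.125 (three parent–offspring links: r = (1/2)^3 = 1/8).
r to a grandoffspring = 1/4 (two parent–offspring links: r = (1/2)^2 = 1/4).
Summing one r·B term per recipient: 2·0.5·0.341 + 3·0.125·0.163 + 2·0.25·0.493 = 0.648625.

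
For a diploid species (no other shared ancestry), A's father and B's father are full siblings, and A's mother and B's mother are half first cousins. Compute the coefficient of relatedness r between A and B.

0.140625

Independent pedigree routes through distinct common ancestors add.
A and B are related in two ways: first cousins through their fathers (r = 1/8) and half second cousins through their mothers (r = 1/64).
r = 1/8 + 1/64 = 0.140625.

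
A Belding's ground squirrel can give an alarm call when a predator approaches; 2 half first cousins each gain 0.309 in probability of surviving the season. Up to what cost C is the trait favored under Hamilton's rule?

r to a half first cousin = 1/16 (half first cousins share one grandparent — one path of length 4: r = (1/2)^4 = 1/16).
Hamilton's rule: n·r·B > C, so the trait is favored while C < n·r·B = 2·0.0625·0.309 = 0.038625.

0.038625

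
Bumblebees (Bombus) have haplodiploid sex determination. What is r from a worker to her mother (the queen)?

One meiotic link between diploid queen and diploid daughter: r = 1/2.

0.5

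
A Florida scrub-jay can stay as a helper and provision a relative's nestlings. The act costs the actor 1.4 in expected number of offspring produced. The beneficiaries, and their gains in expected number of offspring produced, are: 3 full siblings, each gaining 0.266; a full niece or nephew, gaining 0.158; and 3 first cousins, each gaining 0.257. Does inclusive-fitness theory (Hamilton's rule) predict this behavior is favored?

No

Hamilton's rule: the trait is favored when the sum of r·B over every recipient exceeds the actor's cost C.
r to a full sibling = 1/2 (full sibs share both parents — two paths of length 2: r = 2·(1/2)^2 = 1/2).
r to a full niece or nephew = 0.25 (full aunt/uncle↔niece/nephew: two paths of length 3 through the shared grandparent pair: r = 2·(1/2)^3 = 1/4).
r to a first cousin = 0.125 (first cousins share one grandparent pair — two paths of length 4: r = 2·(1/2)^4 = 1/8).
Summing one r·B term per recipient: 3·0.5·0.266 + 1·0.25·0.158 + 3·0.125·0.257 = 0.534875.
0.534875 < 1.4: the indirect benefit is less than the cost.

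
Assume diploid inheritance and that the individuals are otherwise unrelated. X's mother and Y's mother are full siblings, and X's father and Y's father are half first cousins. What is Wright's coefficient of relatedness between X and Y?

With two independent routes of shared ancestry, r is the sum of the two contributions.
X and Y are related in two ways: first cousins through their mothers (r = 1/8) and half second cousins through their fathers (r = 1/64).
r = 1/8 + 1/64 = 0.140625.

0.140625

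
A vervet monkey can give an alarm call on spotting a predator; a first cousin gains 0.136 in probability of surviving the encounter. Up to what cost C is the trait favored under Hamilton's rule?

0.017

r to a first cousin = 0.125 (first cousins share one grandparent pair — two paths of length 4: r = 2·(1/2)^4 = 1/8).
Hamilton's rule: n·r·B > C, so the trait is favored while C < n·r·B = 1·0.125·0.136 = 0.017.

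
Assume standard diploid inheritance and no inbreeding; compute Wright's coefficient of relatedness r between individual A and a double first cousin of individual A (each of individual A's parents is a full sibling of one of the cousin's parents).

Each parent–offspring link contributes a factor of 1/2, and independent paths through distinct common ancestors add.
Double first cousins share both grandparent pairs — four paths of length 4: r = 4·(1/2)^4 = 1/4.

0.25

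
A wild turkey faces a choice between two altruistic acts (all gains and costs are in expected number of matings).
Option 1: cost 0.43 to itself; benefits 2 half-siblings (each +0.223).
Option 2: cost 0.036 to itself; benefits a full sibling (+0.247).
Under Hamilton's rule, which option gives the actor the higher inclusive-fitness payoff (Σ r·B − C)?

Option 1: r to a half-sibling = 0.25.
Option 1: Σ r·B − C = (2·0.25·0.223) − 0.43 = -0.3185.
Option 2: r to a full sibling = 0.5.
Option 2: Σ r·B − C = (1·0.5·0.247) − 0.036 = 0.0875.
Option 2 has the higher net inclusive-fitness payoff.

Option 2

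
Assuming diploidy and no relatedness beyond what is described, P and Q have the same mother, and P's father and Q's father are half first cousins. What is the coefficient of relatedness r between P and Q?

0.265625

Independent pedigree routes through distinct common ancestors add.
P and Q are related in two ways: half-sibs through their shared mother (r = 1/4) and half second cousins through their fathers (r = 1/64).
r = 1/4 + 1/64 = 0.265625.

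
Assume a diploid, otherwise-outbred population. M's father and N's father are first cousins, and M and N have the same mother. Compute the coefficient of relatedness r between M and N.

Independent pedigree routes through distinct common ancestors add.
M and N are related in two ways: second cousins through their fathers (r = 1/32) and half-sibs through their shared mother (r = 1/4).
r = 1/32 + 1/4 = 9/32 = 0.28125.

0.28125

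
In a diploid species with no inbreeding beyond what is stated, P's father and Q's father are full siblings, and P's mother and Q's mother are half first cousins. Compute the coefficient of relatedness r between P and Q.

Independent pedigree routes through distinct common ancestors add.
P and Q are related in two ways: first cousins through their fathers (r = 1/8) and half second cousins through their mothers (r = 1/64).
r = 1/8 + 1/64 = 0.140625.

0.140625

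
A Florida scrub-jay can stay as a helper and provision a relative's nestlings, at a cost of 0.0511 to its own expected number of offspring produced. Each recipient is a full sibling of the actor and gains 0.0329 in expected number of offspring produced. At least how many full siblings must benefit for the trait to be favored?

r to a full sibling = 1/2 (full sibs share both parents — two paths of length 2: r = 2·(1/2)^2 = 1/2).
Hamilton's rule: n·r·B > C  ⇒  n > C/(r·B) = 0.0511/(0.5·0.0329) = 3.106.
The smallest integer exceeding 3.106 is 4.

4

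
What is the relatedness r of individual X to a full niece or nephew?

0.25

Each parent–offspring link contributes a factor of 1/2, and independent paths through distinct common ancestors add.
Full aunt/uncle↔niece/nephew: two paths of length 3 through the shared grandparent pair: r = 2·(1/2)^3 = 1/4.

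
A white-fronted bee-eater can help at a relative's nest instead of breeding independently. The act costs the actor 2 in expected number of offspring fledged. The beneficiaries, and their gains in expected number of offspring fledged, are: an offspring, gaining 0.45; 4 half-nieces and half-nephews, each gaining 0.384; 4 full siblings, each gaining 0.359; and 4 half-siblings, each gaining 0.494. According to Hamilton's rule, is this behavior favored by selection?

No

Hamilton's rule: the trait is favored when the sum of r·B over every recipient exceeds the actor's cost C.
r to an offspring = 0.5 (one parent–offspring link: r = (1/2)^1 = 1/2).
r to a half-niece or half-nephew = 0.125 (half-aunt/uncle↔niece/nephew: one path of length 3: r = (1/2)^3 = 1/8).
r to a full sibling = 0.5 (full sibs share both parents — two paths of length 2: r = 2·(1/2)^2 = 1/2).
r to a half-sibling = 0.25 (half-sibs share one parent — one path of length 2: r = (1/2)^2 = 1/4).
Summing one r·B term per recipient: 1·0.5·0.45 + 4·0.125·0.384 + 4·0.5·0.359 + 4·0.25·0.494 = 1.629.
1.629 < 2: the indirect benefit is less than the cost.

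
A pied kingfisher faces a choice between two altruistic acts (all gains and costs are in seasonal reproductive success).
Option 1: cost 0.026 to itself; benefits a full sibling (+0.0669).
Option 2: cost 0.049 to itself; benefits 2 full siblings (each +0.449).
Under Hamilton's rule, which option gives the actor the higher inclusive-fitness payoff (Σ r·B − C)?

Option 2

Option 1: r to a full sibling = 0.5.
Option 1: Σ r·B − C = (1·0.5·0.0669) − 0.026 = 0.00745.
Option 2: r to a full sibling = 0.5.
Option 2: Σ r·B − C = (2·0.5·0.449) − 0.049 = 0.4.
Option 2 has the higher net inclusive-fitness payoff.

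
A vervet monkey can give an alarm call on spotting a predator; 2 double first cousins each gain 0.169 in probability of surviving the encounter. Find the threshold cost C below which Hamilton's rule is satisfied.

r to a double first cousin = 0.25 (double first cousins share both grandparent pairs — four paths of length 4: r = 4·(1/2)^4 = 1/4).
Hamilton's rule: n·r·B > C, so the trait is favored while C < n·r·B = 2·0.25·0.169 = 0.0845.

0.0845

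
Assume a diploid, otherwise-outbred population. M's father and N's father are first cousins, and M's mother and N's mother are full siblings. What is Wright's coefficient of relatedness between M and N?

Independent pedigree routes through distinct common ancestors add.
M and N are related in two ways: second cousins through their fathers (r = 1/32) and first cousins through their mothers (r = 1/8).
r = 1/32 + 1/8 = 5/32 = 0.15625.

0.15625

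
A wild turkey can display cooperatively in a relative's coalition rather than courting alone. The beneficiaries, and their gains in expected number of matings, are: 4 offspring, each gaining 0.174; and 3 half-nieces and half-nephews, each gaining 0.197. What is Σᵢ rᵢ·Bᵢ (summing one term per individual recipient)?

0.421875

r to an offspring = 1/2 (one parent–offspring link: r = (1/2)^1 = 1/2).
r to a half-niece or half-nephew = 0.125 (half-aunt/uncle↔niece/nephew: one path of length 3: r = (1/2)^3 = 1/8).
Summing one r·B term per recipient: 4·0.5·0.174 + 3·0.125·0.197 = 0.421875.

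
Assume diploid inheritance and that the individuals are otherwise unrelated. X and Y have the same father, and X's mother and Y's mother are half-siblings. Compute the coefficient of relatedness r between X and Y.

0.3125

Wright's path rule: contributions from independent ancestry routes add.
X and Y are related in two ways: half-sibs through their shared father (r = 1/4) and half first cousins through their mothers (r = 1/16).
r = 1/4 + 1/16 = 5/16 = 0.3125.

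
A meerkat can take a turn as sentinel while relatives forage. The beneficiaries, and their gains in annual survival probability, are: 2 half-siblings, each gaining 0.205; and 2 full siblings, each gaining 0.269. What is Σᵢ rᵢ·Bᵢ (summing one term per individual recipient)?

r to a half-sibling = 0.25 (half-sibs share one parent — one path of length 2: r = (1/2)^2 = 1/4).
r to a full sibling = 1/2 (full sibs share both parents — two paths of length 2: r = 2·(1/2)^2 = 1/2).
Summing one r·B term per recipient: 2·0.25·0.205 + 2·0.5·0.269 = 0.3715.

0.3715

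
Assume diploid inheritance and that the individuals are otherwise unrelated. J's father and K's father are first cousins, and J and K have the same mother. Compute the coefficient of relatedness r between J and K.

0.28125

Relatedness sums over independent paths through distinct common ancestors.
J and K are related in two ways: second cousins through their fathers (r = 1/32) and half-sibs through their shared mother (r = 1/4).
r = 1/32 + 1/4 = 9/32 = 0.28125.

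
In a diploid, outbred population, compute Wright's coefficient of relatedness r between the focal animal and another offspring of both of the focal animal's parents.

0.5

Each parent–offspring link contributes a factor of 1/2, and independent paths through distinct common ancestors add.
Full sibs share both parents — two paths of length 2: r = 2·(1/2)^2 = 1/2.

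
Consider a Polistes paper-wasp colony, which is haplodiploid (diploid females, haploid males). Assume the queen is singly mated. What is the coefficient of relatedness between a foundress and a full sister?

0.75

Haplodiploid full sisters inherit their father's entire haploid genome identically (contributing 1/2) and on average half of their mother's contribution (1/2 · 1/2 = 1/4); r = 1/2 + 1/4 = 3/4.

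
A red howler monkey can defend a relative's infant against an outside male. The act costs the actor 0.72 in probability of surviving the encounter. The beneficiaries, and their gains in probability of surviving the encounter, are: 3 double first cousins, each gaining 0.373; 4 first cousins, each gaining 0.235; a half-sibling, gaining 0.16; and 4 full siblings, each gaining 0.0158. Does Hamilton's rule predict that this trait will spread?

Hamilton's rule: the trait is favored when the sum of r·B over every recipient exceeds the actor's cost C.
r to a double first cousin = 1/4 (double first cousins share both grandparent pairs — four paths of length 4: r = 4·(1/2)^4 = 1/4).
r to a first cousin = 1/8 (first cousins share one grandparent pair — two paths of length 4: r = 2·(1/2)^4 = 1/8).
r to a half-sibling = 1/4 (half-sibs share one parent — one path of length 2: r = (1/2)^2 = 1/4).
r to a full sibling = 1/2 (full sibs share both parents — two paths of length 2: r = 2·(1/2)^2 = 1/2).
Summing one r·B term per recipient: 3·0.25·0.373 + 4·0.125·0.235 + 1·0.25·0.16 + 4·0.5·0.0158 = 0.46885.
0.46885 < 0.72: the indirect benefit is less than the cost.

No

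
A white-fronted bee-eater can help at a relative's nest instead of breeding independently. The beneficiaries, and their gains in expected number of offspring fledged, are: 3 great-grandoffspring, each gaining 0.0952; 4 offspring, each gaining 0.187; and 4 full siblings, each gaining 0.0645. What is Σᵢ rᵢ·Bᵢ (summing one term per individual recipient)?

0.5387

r to a great-grandoffspring = 0.125 (three parent–offspring links: r = (1/2)^3 = 1/8).
r to an offspring = 0.5 (one parent–offspring link: r = (1/2)^1 = 1/2).
r to a full sibling = 1/2 (full sibs share both parents — two paths of length 2: r = 2·(1/2)^2 = 1/2).
Summing one r·B term per recipient: 3·0.125·0.0952 + 4·0.5·0.187 + 4·0.5·0.0645 = 0.5387.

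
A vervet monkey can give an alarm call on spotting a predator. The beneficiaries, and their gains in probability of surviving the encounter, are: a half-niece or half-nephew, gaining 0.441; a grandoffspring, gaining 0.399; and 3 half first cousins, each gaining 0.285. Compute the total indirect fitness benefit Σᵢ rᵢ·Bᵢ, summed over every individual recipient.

0.2083125

r to a half-niece or half-nephew = 0.125 (half-aunt/uncle↔niece/nephew: one path of length 3: r = (1/2)^3 = 1/8).
r to a grandoffspring = 0.25 (two parent–offspring links: r = (1/2)^2 = 1/4).
r to a half first cousin = 1/16 (half first cousins share one grandparent — one path of length 4: r = (1/2)^4 = 1/16).
Summing one r·B term per recipient: 1·0.125·0.441 + 1·0.25·0.399 + 3·0.0625·0.285 = 0.2083125.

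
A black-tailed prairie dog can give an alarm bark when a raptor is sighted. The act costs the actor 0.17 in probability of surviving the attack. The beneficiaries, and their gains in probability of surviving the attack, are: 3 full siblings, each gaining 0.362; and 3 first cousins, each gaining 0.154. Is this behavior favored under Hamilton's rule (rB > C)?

Hamilton's rule: the trait is favored when the sum of r·B over every recipient exceeds the actor's cost C.
r to a full sibling = 1/2 (full sibs share both parents — two paths of length 2: r = 2·(1/2)^2 = 1/2).
r to a first cousin = 0.125 (first cousins share one grandparent pair — two paths of length 4: r = 2·(1/2)^4 = 1/8).
Summing one r·B term per recipient: 3·0.5·0.362 + 3·0.125·0.154 = 0.60075.
0.60075 > 0.17: the indirect benefit exceeds the cost.

Yes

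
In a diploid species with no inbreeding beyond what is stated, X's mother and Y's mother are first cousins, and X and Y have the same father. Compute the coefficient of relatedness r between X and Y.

0.28125

Relatedness sums over independent paths through distinct common ancestors.
X and Y are related in two ways: second cousins through their mothers (r = 1/32) and half-sibs through their shared father (r = 1/4).
r = 1/32 + 1/4 = 9/32 = 0.28125.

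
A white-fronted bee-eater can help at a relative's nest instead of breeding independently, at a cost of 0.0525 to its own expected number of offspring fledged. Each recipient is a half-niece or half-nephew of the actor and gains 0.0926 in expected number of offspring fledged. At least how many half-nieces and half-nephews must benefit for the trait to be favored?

r to a half-niece or half-nephew = 0.125 (half-aunt/uncle↔niece/nephew: one path of length 3: r = (1/2)^3 = 1/8).
Hamilton's rule: n·r·B > C  ⇒  n > C/(r·B) = 0.0525/(0.125·0.0926) = 4.536.
The smallest integer exceeding 4.536 is 5.

5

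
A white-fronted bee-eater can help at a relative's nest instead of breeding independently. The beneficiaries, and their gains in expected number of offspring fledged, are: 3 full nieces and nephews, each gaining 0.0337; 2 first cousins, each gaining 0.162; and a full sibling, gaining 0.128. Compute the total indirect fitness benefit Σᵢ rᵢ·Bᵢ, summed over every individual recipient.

r to a full niece or nephew = 0.25 (full aunt/uncle↔niece/nephew: two paths of length 3 through the shared grandparent pair: r = 2·(1/2)^3 = 1/4).
r to a first cousin = 1/8 (first cousins share one grandparent pair — two paths of length 4: r = 2·(1/2)^4 = 1/8).
r to a full sibling = 0.5 (full sibs share both parents — two paths of length 2: r = 2·(1/2)^2 = 1/2).
Summing one r·B term per recipient: 3·0.25·0.0337 + 2·0.125·0.162 + 1·0.5·0.128 = 0.129775.

0.129775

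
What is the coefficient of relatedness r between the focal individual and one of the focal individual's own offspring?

0.5

Each parent–offspring link contributes a factor of 1/2, and independent paths through distinct common ancestors add.
One parent–offspring link: r = (1/2)^1 = 1/2.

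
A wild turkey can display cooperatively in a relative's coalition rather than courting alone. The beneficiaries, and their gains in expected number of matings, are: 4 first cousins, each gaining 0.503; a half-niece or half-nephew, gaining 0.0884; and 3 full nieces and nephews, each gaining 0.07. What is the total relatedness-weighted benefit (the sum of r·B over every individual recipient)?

r to a first cousin = 0.125 (first cousins share one grandparent pair — two paths of length 4: r = 2·(1/2)^4 = 1/8).
r to a half-niece or half-nephew = 0.125 (half-aunt/uncle↔niece/nephew: one path of length 3: r = (1/2)^3 = 1/8).
r to a full niece or nephew = 0.25 (full aunt/uncle↔niece/nephew: two paths of length 3 through the shared grandparent pair: r = 2·(1/2)^3 = 1/4).
Summing one r·B term per recipient: 4·0.125·0.503 + 1·0.125·0.0884 + 3·0.25·0.07 = 0.31505.

0.31505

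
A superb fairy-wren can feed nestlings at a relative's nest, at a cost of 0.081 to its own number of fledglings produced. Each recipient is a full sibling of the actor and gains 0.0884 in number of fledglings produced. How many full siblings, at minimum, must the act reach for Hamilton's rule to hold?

2

r to a full sibling = 1/2 (full sibs share both parents — two paths of length 2: r = 2·(1/2)^2 = 1/2).
Hamilton's rule: n·r·B > C  ⇒  n > C/(r·B) = 0.081/(0.5·0.0884) = 1.833.
The smallest integer exceeding 1.833 is 2.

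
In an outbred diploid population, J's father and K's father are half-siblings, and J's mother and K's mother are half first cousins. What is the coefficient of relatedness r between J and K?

0.078125

Wright's path rule: contributions from independent ancestry routes add.
J and K are related in two ways: half first cousins through their fathers (r = 1/16) and half second cousins through their mothers (r = 1/64).
r = 1/16 + 1/64 = 5/64 = 0.078125.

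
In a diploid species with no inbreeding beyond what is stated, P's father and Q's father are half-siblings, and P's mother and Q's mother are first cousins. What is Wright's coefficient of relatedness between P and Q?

With two independent routes of shared ancestry, r is the sum of the two contributions.
P and Q are related in two ways: half first cousins through their fathers (r = 1/16) and second cousins through their mothers (r = 1/32).
r = 1/16 + 1/32 = 0.09375.

0.09375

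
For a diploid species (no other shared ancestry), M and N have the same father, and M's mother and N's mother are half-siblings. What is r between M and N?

Independent pedigree routes through distinct common ancestors add.
M and N are related in two ways: half-sibs through their shared father (r = 1/4) and half first cousins through their mothers (r = 1/16).
r = 1/4 + 1/16 = 0.3125.

0.3125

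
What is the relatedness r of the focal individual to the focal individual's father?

Each parent–offspring link contributes a factor of 1/2, and independent paths through distinct common ancestors add.
One parent–offspring link: r = (1/2)^1 = 1/2.

0.5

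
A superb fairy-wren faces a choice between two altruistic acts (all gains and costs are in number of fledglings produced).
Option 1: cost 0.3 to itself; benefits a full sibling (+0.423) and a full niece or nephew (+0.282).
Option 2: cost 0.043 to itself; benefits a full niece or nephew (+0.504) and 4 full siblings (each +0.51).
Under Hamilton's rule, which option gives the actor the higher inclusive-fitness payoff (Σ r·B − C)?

Option 1: r to a full sibling = 0.5.
Option 1: r to a full niece or nephew = 0.25.
Option 1: Σ r·B − C = (1·0.5·0.423 + 1·0.25·0.282) − 0.3 = -0.018.
Option 2: r to a full niece or nephew = 0.25.
Option 2: r to a full sibling = 0.5.
Option 2: Σ r·B − C = (1·0.25·0.504 + 4·0.5·0.51) − 0.043 = 1.103.
Option 2 has the higher net inclusive-fitness payoff.

Option 2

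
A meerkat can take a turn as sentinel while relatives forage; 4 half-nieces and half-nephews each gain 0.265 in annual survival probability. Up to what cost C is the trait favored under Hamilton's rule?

0.1325

r to a half-niece or half-nephew = 1/8 (half-aunt/uncle↔niece/nephew: one path of length 3: r = (1/2)^3 = 1/8).
Hamilton's rule: n·r·B > C, so the trait is favored while C < n·r·B = 4·0.125·0.265 = 0.1325.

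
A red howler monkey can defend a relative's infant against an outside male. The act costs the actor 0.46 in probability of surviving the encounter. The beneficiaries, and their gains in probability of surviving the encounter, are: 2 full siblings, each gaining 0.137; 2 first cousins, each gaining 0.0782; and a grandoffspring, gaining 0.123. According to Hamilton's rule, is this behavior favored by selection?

No

Hamilton's rule: the trait is favored when the sum of r·B over every recipient exceeds the actor's cost C.
r to a full sibling = 1/2 (full sibs share both parents — two paths of length 2: r = 2·(1/2)^2 = 1/2).
r to a first cousin = 0.125 (first cousins share one grandparent pair — two paths of length 4: r = 2·(1/2)^4 = 1/8).
r to a grandoffspring = 0.25 (two parent–offspring links: r = (1/2)^2 = 1/4).
Summing one r·B term per recipient: 2·0.5·0.137 + 2·0.125·0.0782 + 1·0.25·0.123 = 0.1873.
0.1873 < 0.46: the indirect benefit is less than the cost.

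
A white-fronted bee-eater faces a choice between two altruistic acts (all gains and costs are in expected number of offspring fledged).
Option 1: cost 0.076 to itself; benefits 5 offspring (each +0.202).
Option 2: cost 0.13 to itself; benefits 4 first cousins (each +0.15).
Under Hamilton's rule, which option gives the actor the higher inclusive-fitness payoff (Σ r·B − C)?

Option 1: r to an offspring = 0.5.
Option 1: Σ r·B − C = (5·0.5·0.202) − 0.076 = 0.429.
Option 2: r to a first cousin = 0.125.
Option 2: Σ r·B − C = (4·0.125·0.15) − 0.13 = -0.055.
Option 1 has the higher net inclusive-fitness payoff.

Option 1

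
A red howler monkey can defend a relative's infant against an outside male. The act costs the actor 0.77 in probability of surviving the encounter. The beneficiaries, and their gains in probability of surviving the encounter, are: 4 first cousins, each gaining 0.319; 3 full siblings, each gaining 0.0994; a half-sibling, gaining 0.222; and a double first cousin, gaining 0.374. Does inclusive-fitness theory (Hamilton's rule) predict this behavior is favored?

Hamilton's rule: the trait is favored when the sum of r·B over every recipient exceeds the actor's cost C.
r to a first cousin = 0.125 (first cousins share one grandparent pair — two paths of length 4: r = 2·(1/2)^4 = 1/8).
r to a full sibling = 0.5 (full sibs share both parents — two paths of length 2: r = 2·(1/2)^2 = 1/2).
r to a half-sibling = 0.25 (half-sibs share one parent — one path of length 2: r = (1/2)^2 = 1/4).
r to a double first cousin = 1/4 (double first cousins share both grandparent pairs — four paths of length 4: r = 4·(1/2)^4 = 1/4).
Summing one r·B term per recipient: 4·0.125·0.319 + 3·0.5·0.0994 + 1·0.25·0.222 + 1·0.25·0.374 = 0.4576.
0.4576 < 0.77: the indirect benefit is less than the cost.

No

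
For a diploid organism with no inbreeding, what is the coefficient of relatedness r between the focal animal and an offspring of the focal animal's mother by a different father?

0.25

Each parent–offspring link contributes a factor of 1/2, and independent paths through distinct common ancestors add.
Half-sibs share one parent — one path of length 2: r = (1/2)^2 = 1/4.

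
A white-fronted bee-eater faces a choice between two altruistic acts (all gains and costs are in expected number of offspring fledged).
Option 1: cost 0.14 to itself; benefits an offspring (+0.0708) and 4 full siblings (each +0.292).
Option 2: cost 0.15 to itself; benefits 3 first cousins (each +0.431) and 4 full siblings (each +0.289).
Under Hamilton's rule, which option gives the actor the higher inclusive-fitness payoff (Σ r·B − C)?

Option 1: r to an offspring = 0.5.
Option 1: r to a full sibling = 0.5.
Option 1: Σ r·B − C = (1·0.5·0.0708 + 4·0.5·0.292) − 0.14 = 0.4794.
Option 2: r to a first cousin = 0.125.
Option 2: r to a full sibling = 0.5.
Option 2: Σ r·B − C = (3·0.125·0.431 + 4·0.5·0.289) − 0.15 = 0.589625.
Option 2 has the higher net inclusive-fitness payoff.

Option 2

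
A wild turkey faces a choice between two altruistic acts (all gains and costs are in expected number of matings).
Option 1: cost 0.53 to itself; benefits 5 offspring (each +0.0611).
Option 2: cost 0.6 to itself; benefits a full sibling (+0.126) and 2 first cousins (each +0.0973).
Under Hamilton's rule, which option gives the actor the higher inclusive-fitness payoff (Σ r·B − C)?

Option 1: r to an offspring = 0.5.
Option 1: Σ r·B − C = (5·0.5·0.0611) − 0.53 = -0.37725.
Option 2: r to a full sibling = 0.5.
Option 2: r to a first cousin = 0.125.
Option 2: Σ r·B − C = (1·0.5·0.126 + 2·0.125·0.0973) − 0.6 = -0.512675.
Option 1 has the higher net inclusive-fitness payoff.

Option 1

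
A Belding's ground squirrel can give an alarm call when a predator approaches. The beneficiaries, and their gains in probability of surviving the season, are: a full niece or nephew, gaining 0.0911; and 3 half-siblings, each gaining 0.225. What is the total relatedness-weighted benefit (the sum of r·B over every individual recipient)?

0.191525

r to a full niece or nephew = 1/4 (full aunt/uncle↔niece/nephew: two paths of length 3 through the shared grandparent pair: r = 2·(1/2)^3 = 1/4).
r to a half-sibling = 1/4 (half-sibs share one parent — one path of length 2: r = (1/2)^2 = 1/4).
Summing one r·B term per recipient: 1·0.25·0.0911 + 3·0.25·0.225 = 0.191525.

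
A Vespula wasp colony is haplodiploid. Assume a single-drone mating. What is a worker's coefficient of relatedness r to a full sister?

0.75

Haplodiploid full sisters inherit their father's entire haploid genome identically (contributing 1/2) and on average half of their mother's contribution (1/2 · 1/2 = 1/4); r = 1/2 + 1/4 = 3/4.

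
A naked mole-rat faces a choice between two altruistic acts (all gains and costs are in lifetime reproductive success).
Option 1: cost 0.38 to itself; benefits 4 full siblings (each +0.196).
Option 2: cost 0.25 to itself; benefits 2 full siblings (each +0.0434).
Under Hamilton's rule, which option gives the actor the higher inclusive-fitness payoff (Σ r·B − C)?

Option 1

Option 1: r to a full sibling = 0.5.
Option 1: Σ r·B − C = (4·0.5·0.196) − 0.38 = 0.012.
Option 2: r to a full sibling = 0.5.
Option 2: Σ r·B − C = (2·0.5·0.0434) − 0.25 = -0.2066.
Option 1 has the higher net inclusive-fitness payoff.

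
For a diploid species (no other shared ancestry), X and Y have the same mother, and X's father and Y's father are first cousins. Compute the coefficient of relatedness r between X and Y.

0.28125

Independent pedigree routes through distinct common ancestors add.
X and Y are related in two ways: half-sibs through their shared mother (r = 1/4) and second cousins through their fathers (r = 1/32).
r = 1/4 + 1/32 = 9/32 = 0.28125.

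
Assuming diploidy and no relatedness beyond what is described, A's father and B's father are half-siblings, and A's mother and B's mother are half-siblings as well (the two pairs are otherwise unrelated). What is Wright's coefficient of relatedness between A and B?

With two independent routes of shared ancestry, r is the sum of the two contributions.
A and B are related in two ways: half first cousins through their fathers (r = 1/16) and half first cousins through their mothers (r = 1/16).
r = 1/16 + 1/16 = 1/8 = 0.125.

0.125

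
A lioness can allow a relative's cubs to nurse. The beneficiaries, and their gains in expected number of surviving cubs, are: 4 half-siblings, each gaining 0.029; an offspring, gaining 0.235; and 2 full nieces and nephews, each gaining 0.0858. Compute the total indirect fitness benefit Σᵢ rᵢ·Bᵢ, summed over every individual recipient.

r to a half-sibling = 1/4 (half-sibs share one parent — one path of length 2: r = (1/2)^2 = 1/4).
r to an offspring = 0.5 (one parent–offspring link: r = (1/2)^1 = 1/2).
r to a full niece or nephew = 0.25 (full aunt/uncle↔niece/nephew: two paths of length 3 through the shared grandparent pair: r = 2·(1/2)^3 = 1/4).
Summing one r·B term per recipient: 4·0.25·0.029 + 1·0.5·0.235 + 2·0.25·0.0858 = 0.1894.

0.1894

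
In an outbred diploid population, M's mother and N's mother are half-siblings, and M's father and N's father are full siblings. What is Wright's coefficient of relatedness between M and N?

Independent pedigree routes through distinct common ancestors add.
M and N are related in two ways: half first cousins through their mothers (r = 1/16) and first cousins through their fathers (r = 1/8).
r = 1/16 + 1/8 = 3/16 = 0.1875.

0.1875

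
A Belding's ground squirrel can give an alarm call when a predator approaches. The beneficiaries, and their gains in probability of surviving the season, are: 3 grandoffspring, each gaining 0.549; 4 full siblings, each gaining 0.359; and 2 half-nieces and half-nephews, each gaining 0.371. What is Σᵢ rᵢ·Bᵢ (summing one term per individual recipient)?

r to a grandoffspring = 0.25 (two parent–offspring links: r = (1/2)^2 = 1/4).
r to a full sibling = 0.5 (full sibs share both parents — two paths of length 2: r = 2·(1/2)^2 = 1/2).
r to a half-niece or half-nephew = 1/8 (half-aunt/uncle↔niece/nephew: one path of length 3: r = (1/2)^3 = 1/8).
Summing one r·B term per recipient: 3·0.25·0.549 + 4·0.5·0.359 + 2·0.125·0.371 = 1.2225.

1.2225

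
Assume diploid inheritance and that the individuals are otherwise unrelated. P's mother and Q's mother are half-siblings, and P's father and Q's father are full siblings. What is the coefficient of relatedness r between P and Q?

0.1875

Wright's path rule: contributions from independent ancestry routes add.
P and Q are related in two ways: half first cousins through their mothers (r = 1/16) and first cousins through their fathers (r = 1/8).
r = 1/16 + 1/8 = 3/16 = 0.1875.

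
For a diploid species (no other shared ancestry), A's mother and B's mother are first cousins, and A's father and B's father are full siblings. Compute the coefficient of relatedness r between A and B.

0.15625

Relatedness sums over independent paths through distinct common ancestors.
A and B are related in two ways: second cousins through their mothers (r = 1/32) and first cousins through their fathers (r = 1/8).
r = 1/32 + 1/8 = 5/32 = 0.15625.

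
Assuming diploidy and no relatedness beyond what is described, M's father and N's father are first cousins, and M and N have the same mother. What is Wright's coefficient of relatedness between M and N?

0.28125

Independent pedigree routes through distinct common ancestors add.
M and N are related in two ways: second cousins through their fathers (r = 1/32) and half-sibs through their shared mother (r = 1/4).
r = 1/32 + 1/4 = 9/32 = 0.28125.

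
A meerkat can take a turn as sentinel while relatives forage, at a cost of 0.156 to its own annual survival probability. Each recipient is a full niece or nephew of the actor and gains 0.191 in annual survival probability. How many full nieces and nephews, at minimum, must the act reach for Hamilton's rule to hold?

4

r to a full niece or nephew = 0.25 (full aunt/uncle↔niece/nephew: two paths of length 3 through the shared grandparent pair: r = 2·(1/2)^3 = 1/4).
Hamilton's rule: n·r·B > C  ⇒  n > C/(r·B) = 0.156/(0.25·0.191) = 3.267.
The smallest integer exceeding 3.267 is 4.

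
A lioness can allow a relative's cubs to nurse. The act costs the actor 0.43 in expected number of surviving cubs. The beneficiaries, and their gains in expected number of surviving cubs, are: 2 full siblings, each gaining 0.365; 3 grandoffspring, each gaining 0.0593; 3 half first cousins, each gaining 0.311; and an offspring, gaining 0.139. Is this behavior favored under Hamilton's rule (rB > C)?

Yes

Hamilton's rule: the trait is favored when the sum of r·B over every recipient exceeds the actor's cost C.
r to a full sibling = 1/2 (full sibs share both parents — two paths of length 2: r = 2·(1/2)^2 = 1/2).
r to a grandoffspring = 1/4 (two parent–offspring links: r = (1/2)^2 = 1/4).
r to a half first cousin = 1/16 (half first cousins share one grandparent — one path of length 4: r = (1/2)^4 = 1/16).
r to an offspring = 1/2 (one parent–offspring link: r = (1/2)^1 = 1/2).
Summing one r·B term per recipient: 2·0.5·0.365 + 3·0.25·0.0593 + 3·0.0625·0.311 + 1·0.5·0.139 = 0.5372875.
0.5372875 > 0.43: the indirect benefit exceeds the cost.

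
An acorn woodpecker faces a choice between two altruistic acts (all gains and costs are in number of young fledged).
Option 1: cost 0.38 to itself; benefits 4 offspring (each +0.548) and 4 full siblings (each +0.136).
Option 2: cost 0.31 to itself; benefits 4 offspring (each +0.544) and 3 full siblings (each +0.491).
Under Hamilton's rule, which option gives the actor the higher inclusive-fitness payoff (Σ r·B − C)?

Option 2

Option 1: r to an offspring = 0.5.
Option 1: r to a full sibling = 0.5.
Option 1: Σ r·B − C = (4·0.5·0.548 + 4·0.5·0.136) − 0.38 = 0.988.
Option 2: r to an offspring = 0.5.
Option 2: r to a full sibling = 0.5.
Option 2: Σ r·B − C = (4·0.5·0.544 + 3·0.5·0.491) − 0.31 = 1.5145.
Option 2 has the higher net inclusive-fitness payoff.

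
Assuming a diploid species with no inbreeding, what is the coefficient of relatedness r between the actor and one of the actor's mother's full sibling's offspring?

0.125

Each parent–offspring link contributes a factor of 1/2, and independent paths through distinct common ancestors add.
First cousins share one grandparent pair — two paths of length 4: r = 2·(1/2)^4 = 1/8.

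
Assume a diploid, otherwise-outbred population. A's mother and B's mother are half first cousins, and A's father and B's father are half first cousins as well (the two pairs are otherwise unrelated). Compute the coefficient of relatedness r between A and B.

Relatedness sums over independent paths through distinct common ancestors.
A and B are related in two ways: half second cousins through their mothers (r = 1/64) and half second cousins through their fathers (r = 1/64).
r = 1/64 + 1/64 = 0.03125.

0.03125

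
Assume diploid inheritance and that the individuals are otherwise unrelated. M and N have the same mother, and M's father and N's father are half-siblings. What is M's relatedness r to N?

0.3125

Relatedness sums over independent paths through distinct common ancestors.
M and N are related in two ways: half-sibs through their shared mother (r = 1/4) and half first cousins through their fathers (r = 1/16).
r = 1/4 + 1/16 = 5/16 = 0.3125.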